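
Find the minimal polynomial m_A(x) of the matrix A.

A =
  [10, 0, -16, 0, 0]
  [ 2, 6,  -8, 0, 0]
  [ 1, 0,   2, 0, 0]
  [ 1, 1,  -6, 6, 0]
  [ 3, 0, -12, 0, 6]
x^2 - 12*x + 36

The characteristic polynomial is χ_A(x) = (x - 6)^5, so the eigenvalues are known. The minimal polynomial is
  m_A(x) = Π_λ (x − λ)^{k_λ}
where k_λ is the size of the *largest* Jordan block for λ (equivalently, the smallest k with (A − λI)^k v = 0 for every generalised eigenvector v of λ).

  λ = 6: largest Jordan block has size 2, contributing (x − 6)^2

So m_A(x) = (x - 6)^2 = x^2 - 12*x + 36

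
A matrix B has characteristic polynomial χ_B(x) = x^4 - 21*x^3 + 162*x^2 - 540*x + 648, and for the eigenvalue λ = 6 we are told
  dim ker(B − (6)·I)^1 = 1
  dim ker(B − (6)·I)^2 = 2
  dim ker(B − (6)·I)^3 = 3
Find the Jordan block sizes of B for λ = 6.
Block sizes for λ = 6: [3]

From the dimensions of kernels of powers, the number of Jordan blocks of size at least j is d_j − d_{j−1} where d_j = dim ker(N^j) (with d_0 = 0). Computing the differences gives [1, 1, 1].
The number of blocks of size exactly k is (#blocks of size ≥ k) − (#blocks of size ≥ k + 1), so the partition is: 1 block(s) of size 3.
In nonincreasing order the block sizes are [3].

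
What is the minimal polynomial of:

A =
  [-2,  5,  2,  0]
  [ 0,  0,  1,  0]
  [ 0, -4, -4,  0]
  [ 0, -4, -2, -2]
x^3 + 6*x^2 + 12*x + 8

The characteristic polynomial is χ_A(x) = (x + 2)^4, so the eigenvalues are known. The minimal polynomial is
  m_A(x) = Π_λ (x − λ)^{k_λ}
where k_λ is the size of the *largest* Jordan block for λ (equivalently, the smallest k with (A − λI)^k v = 0 for every generalised eigenvector v of λ).

  λ = -2: largest Jordan block has size 3, contributing (x + 2)^3

So m_A(x) = (x + 2)^3 = x^3 + 6*x^2 + 12*x + 8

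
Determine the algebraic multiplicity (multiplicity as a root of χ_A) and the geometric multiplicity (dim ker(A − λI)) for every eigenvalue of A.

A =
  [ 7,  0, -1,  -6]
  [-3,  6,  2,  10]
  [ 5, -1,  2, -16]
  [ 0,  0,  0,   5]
λ = 5: alg = 4, geom = 2

Step 1 — factor the characteristic polynomial to read off the algebraic multiplicities:
  χ_A(x) = (x - 5)^4

Step 2 — compute geometric multiplicities via the rank-nullity identity g(λ) = n − rank(A − λI):
  rank(A − (5)·I) = 2, so dim ker(A − (5)·I) = n − 2 = 2

Summary:
  λ = 5: algebraic multiplicity = 4, geometric multiplicity = 2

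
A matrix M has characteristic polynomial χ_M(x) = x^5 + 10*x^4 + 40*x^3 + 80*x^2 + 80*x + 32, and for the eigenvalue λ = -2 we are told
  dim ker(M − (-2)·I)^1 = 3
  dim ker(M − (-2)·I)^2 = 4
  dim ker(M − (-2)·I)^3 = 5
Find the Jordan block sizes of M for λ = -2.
Block sizes for λ = -2: [3, 1, 1]

From the dimensions of kernels of powers, the number of Jordan blocks of size at least j is d_j − d_{j−1} where d_j = dim ker(N^j) (with d_0 = 0). Computing the differences gives [3, 1, 1].
The number of blocks of size exactly k is (#blocks of size ≥ k) − (#blocks of size ≥ k + 1), so the partition is: 2 block(s) of size 1, 1 block(s) of size 3.
In nonincreasing order the block sizes are [3, 1, 1].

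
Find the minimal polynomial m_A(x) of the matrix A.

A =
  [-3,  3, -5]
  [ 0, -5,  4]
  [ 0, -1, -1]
x^3 + 9*x^2 + 27*x + 27

The characteristic polynomial is χ_A(x) = (x + 3)^3, so the eigenvalues are known. The minimal polynomial is
  m_A(x) = Π_λ (x − λ)^{k_λ}
where k_λ is the size of the *largest* Jordan block for λ (equivalently, the smallest k with (A − λI)^k v = 0 for every generalised eigenvector v of λ).

  λ = -3: largest Jordan block has size 3, contributing (x + 3)^3

So m_A(x) = (x + 3)^3 = x^3 + 9*x^2 + 27*x + 27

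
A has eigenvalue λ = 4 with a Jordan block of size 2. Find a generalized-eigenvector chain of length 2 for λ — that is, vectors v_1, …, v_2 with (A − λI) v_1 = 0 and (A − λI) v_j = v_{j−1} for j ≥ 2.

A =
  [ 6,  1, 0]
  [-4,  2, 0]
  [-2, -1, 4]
A Jordan chain for λ = 4 of length 2:
v_1 = (2, -4, -2)ᵀ
v_2 = (1, 0, 0)ᵀ

Let N = A − (4)·I. We want v_2 with N^2 v_2 = 0 but N^1 v_2 ≠ 0; then v_{j-1} := N · v_j for j = 2, …, 2.

Pick v_2 = (1, 0, 0)ᵀ.
Then v_1 = N · v_2 = (2, -4, -2)ᵀ.

Sanity check: (A − (4)·I) v_1 = (0, 0, 0)ᵀ = 0. ✓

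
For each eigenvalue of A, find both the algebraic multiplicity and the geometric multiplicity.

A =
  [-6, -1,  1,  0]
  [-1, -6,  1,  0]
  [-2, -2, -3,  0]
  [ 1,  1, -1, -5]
λ = -5: alg = 4, geom = 3

Step 1 — factor the characteristic polynomial to read off the algebraic multiplicities:
  χ_A(x) = (x + 5)^4

Step 2 — compute geometric multiplicities via the rank-nullity identity g(λ) = n − rank(A − λI):
  rank(A − (-5)·I) = 1, so dim ker(A − (-5)·I) = n − 1 = 3

Summary:
  λ = -5: algebraic multiplicity = 4, geometric multiplicity = 3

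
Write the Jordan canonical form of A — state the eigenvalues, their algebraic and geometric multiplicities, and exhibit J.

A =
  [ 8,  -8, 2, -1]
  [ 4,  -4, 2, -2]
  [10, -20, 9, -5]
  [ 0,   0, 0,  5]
J_1(4) ⊕ J_1(4) ⊕ J_2(5)

The characteristic polynomial is
  det(x·I − A) = x^4 - 18*x^3 + 121*x^2 - 360*x + 400 = (x - 5)^2*(x - 4)^2

Eigenvalues and multiplicities (the geometric multiplicity of λ is n − rank(A − λI), which equals the number of Jordan blocks for λ):
  λ = 4: algebraic multiplicity = 2, geometric multiplicity = 2
  λ = 5: algebraic multiplicity = 2, geometric multiplicity = 1

Determining the block sizes for each eigenvalue:
  λ = 4: gm = am = 2, so every block has size 1 → block sizes [1, 1]
  λ = 5: one block (gm = 1), so the single block has size am = 2 → block sizes [2]

Assembling the blocks gives a Jordan form
J =
  [4, 0, 0, 0]
  [0, 4, 0, 0]
  [0, 0, 5, 1]
  [0, 0, 0, 5]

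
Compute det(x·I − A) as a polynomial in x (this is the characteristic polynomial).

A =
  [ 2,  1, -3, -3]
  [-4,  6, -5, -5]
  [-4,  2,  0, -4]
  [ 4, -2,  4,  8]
x^4 - 16*x^3 + 96*x^2 - 256*x + 256

Expanding det(x·I − A) (e.g. by cofactor expansion or by noting that A is similar to its Jordan form J, which has the same characteristic polynomial as A) gives
  χ_A(x) = x^4 - 16*x^3 + 96*x^2 - 256*x + 256
which factors as (x - 4)^4. The eigenvalues (with algebraic multiplicities) are λ = 4 with multiplicity 4.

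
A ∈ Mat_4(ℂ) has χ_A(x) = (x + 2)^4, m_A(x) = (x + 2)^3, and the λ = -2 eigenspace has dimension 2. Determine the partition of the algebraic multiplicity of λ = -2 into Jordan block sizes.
Block sizes for λ = -2: [3, 1]

Step 1 — from the characteristic polynomial, algebraic multiplicity of λ = -2 is 4. From dim ker(A − (-2)·I) = 2, there are exactly 2 Jordan blocks for λ = -2.
Step 2 — from the minimal polynomial, the factor (x + 2)^3 tells us the largest block for λ = -2 has size 3.
Step 3 — with total size 4, 2 blocks, and largest block 3, the block sizes (in nonincreasing order) are [3, 1].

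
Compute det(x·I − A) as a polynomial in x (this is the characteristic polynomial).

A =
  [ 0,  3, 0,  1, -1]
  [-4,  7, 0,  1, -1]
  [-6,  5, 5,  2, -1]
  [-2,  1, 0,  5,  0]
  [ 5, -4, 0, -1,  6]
x^5 - 23*x^4 + 211*x^3 - 965*x^2 + 2200*x - 2000

Expanding det(x·I − A) (e.g. by cofactor expansion or by noting that A is similar to its Jordan form J, which has the same characteristic polynomial as A) gives
  χ_A(x) = x^5 - 23*x^4 + 211*x^3 - 965*x^2 + 2200*x - 2000
which factors as (x - 5)^3*(x - 4)^2. The eigenvalues (with algebraic multiplicities) are λ = 4 with multiplicity 2, λ = 5 with multiplicity 3.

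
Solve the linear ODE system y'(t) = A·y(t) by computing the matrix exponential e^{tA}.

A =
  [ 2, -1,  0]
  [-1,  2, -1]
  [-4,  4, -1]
e^{tA} =
  [t^2*exp(t) + t*exp(t) + exp(t), -t^2*exp(t) - t*exp(t), t^2*exp(t)/2]
  [t^2*exp(t) - t*exp(t), -t^2*exp(t) + t*exp(t) + exp(t), t^2*exp(t)/2 - t*exp(t)]
  [-4*t*exp(t), 4*t*exp(t), -2*t*exp(t) + exp(t)]

Strategy: write A = P · J · P⁻¹ where J is a Jordan canonical form, so e^{tA} = P · e^{tJ} · P⁻¹, and e^{tJ} can be computed block-by-block.

A has Jordan form
J =
  [1, 1, 0]
  [0, 1, 1]
  [0, 0, 1]
(up to reordering of blocks).

Per-block formulas:
  For a 3×3 Jordan block J_3(1): exp(t · J_3(1)) = e^(1t)·(I + t·N + (t^2/2)·N^2), where N is the 3×3 nilpotent shift.

After assembling e^{tJ} and conjugating by P, we get:

e^{tA} =
  [t^2*exp(t) + t*exp(t) + exp(t), -t^2*exp(t) - t*exp(t), t^2*exp(t)/2]
  [t^2*exp(t) - t*exp(t), -t^2*exp(t) + t*exp(t) + exp(t), t^2*exp(t)/2 - t*exp(t)]
  [-4*t*exp(t), 4*t*exp(t), -2*t*exp(t) + exp(t)]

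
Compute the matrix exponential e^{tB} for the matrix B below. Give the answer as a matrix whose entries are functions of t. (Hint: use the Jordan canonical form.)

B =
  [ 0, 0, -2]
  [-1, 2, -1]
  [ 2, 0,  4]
e^{tB} =
  [-2*t*exp(2*t) + exp(2*t), 0, -2*t*exp(2*t)]
  [-t*exp(2*t), exp(2*t), -t*exp(2*t)]
  [2*t*exp(2*t), 0, 2*t*exp(2*t) + exp(2*t)]

Strategy: write B = P · J · P⁻¹ where J is a Jordan canonical form, so e^{tB} = P · e^{tJ} · P⁻¹, and e^{tJ} can be computed block-by-block.

B has Jordan form
J =
  [2, 1, 0]
  [0, 2, 0]
  [0, 0, 2]
(up to reordering of blocks).

Per-block formulas:
  For a 2×2 Jordan block J_2(2): exp(t · J_2(2)) = e^(2t)·(I + t·N), where N is the 2×2 nilpotent shift.
  For a 1×1 block at λ = 2: exp(t · [2]) = [e^(2t)].

After assembling e^{tJ} and conjugating by P, we get:

e^{tB} =
  [-2*t*exp(2*t) + exp(2*t), 0, -2*t*exp(2*t)]
  [-t*exp(2*t), exp(2*t), -t*exp(2*t)]
  [2*t*exp(2*t), 0, 2*t*exp(2*t) + exp(2*t)]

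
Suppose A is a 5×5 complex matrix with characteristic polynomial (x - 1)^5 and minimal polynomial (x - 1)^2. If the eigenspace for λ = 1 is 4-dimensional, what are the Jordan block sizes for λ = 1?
Block sizes for λ = 1: [2, 1, 1, 1]

Step 1 — from the characteristic polynomial, algebraic multiplicity of λ = 1 is 5. From dim ker(A − (1)·I) = 4, there are exactly 4 Jordan blocks for λ = 1.
Step 2 — from the minimal polynomial, the factor (x − 1)^2 tells us the largest block for λ = 1 has size 2.
Step 3 — with total size 5, 4 blocks, and largest block 2, the block sizes (in nonincreasing order) are [2, 1, 1, 1].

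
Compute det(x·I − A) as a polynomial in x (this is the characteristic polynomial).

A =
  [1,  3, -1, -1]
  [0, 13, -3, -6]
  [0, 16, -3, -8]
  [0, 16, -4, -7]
x^4 - 4*x^3 + 6*x^2 - 4*x + 1

Expanding det(x·I − A) (e.g. by cofactor expansion or by noting that A is similar to its Jordan form J, which has the same characteristic polynomial as A) gives
  χ_A(x) = x^4 - 4*x^3 + 6*x^2 - 4*x + 1
which factors as (x - 1)^4. The eigenvalues (with algebraic multiplicities) are λ = 1 with multiplicity 4.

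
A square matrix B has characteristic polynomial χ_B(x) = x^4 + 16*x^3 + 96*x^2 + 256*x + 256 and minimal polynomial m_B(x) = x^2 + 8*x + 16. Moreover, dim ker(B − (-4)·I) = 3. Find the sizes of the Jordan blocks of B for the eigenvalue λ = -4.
Block sizes for λ = -4: [2, 1, 1]

Step 1 — from the characteristic polynomial, algebraic multiplicity of λ = -4 is 4. From dim ker(B − (-4)·I) = 3, there are exactly 3 Jordan blocks for λ = -4.
Step 2 — from the minimal polynomial, the factor (x + 4)^2 tells us the largest block for λ = -4 has size 2.
Step 3 — with total size 4, 3 blocks, and largest block 2, the block sizes (in nonincreasing order) are [2, 1, 1].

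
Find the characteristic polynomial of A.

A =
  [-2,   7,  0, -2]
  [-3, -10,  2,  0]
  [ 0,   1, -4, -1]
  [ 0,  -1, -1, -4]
x^4 + 20*x^3 + 150*x^2 + 500*x + 625

Expanding det(x·I − A) (e.g. by cofactor expansion or by noting that A is similar to its Jordan form J, which has the same characteristic polynomial as A) gives
  χ_A(x) = x^4 + 20*x^3 + 150*x^2 + 500*x + 625
which factors as (x + 5)^4. The eigenvalues (with algebraic multiplicities) are λ = -5 with multiplicity 4.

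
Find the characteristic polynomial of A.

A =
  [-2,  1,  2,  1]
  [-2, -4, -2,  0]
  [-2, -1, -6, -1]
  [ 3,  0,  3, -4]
x^4 + 16*x^3 + 96*x^2 + 256*x + 256

Expanding det(x·I − A) (e.g. by cofactor expansion or by noting that A is similar to its Jordan form J, which has the same characteristic polynomial as A) gives
  χ_A(x) = x^4 + 16*x^3 + 96*x^2 + 256*x + 256
which factors as (x + 4)^4. The eigenvalues (with algebraic multiplicities) are λ = -4 with multiplicity 4.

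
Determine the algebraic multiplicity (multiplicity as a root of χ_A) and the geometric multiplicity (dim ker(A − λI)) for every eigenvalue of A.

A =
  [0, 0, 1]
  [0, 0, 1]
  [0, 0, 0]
λ = 0: alg = 3, geom = 2

Step 1 — factor the characteristic polynomial to read off the algebraic multiplicities:
  χ_A(x) = x^3

Step 2 — compute geometric multiplicities via the rank-nullity identity g(λ) = n − rank(A − λI):
  rank(A − (0)·I) = 1, so dim ker(A − (0)·I) = n − 1 = 2

Summary:
  λ = 0: algebraic multiplicity = 3, geometric multiplicity = 2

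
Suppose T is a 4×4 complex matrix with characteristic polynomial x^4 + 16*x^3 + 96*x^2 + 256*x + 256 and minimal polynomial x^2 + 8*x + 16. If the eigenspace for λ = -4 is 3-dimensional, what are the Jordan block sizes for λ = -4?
Block sizes for λ = -4: [2, 1, 1]

Step 1 — from the characteristic polynomial, algebraic multiplicity of λ = -4 is 4. From dim ker(T − (-4)·I) = 3, there are exactly 3 Jordan blocks for λ = -4.
Step 2 — from the minimal polynomial, the factor (x + 4)^2 tells us the largest block for λ = -4 has size 2.
Step 3 — with total size 4, 3 blocks, and largest block 2, the block sizes (in nonincreasing order) are [2, 1, 1].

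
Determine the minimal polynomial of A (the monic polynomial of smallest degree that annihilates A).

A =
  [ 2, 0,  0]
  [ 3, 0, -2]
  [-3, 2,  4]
x^2 - 4*x + 4

The characteristic polynomial is χ_A(x) = (x - 2)^3, so the eigenvalues are known. The minimal polynomial is
  m_A(x) = Π_λ (x − λ)^{k_λ}
where k_λ is the size of the *largest* Jordan block for λ (equivalently, the smallest k with (A − λI)^k v = 0 for every generalised eigenvector v of λ).

  λ = 2: largest Jordan block has size 2, contributing (x − 2)^2

So m_A(x) = (x - 2)^2 = x^2 - 4*x + 4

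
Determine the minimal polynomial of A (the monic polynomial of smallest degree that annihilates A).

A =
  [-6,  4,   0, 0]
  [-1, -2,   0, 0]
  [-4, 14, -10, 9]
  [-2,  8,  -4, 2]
x^2 + 8*x + 16

The characteristic polynomial is χ_A(x) = (x + 4)^4, so the eigenvalues are known. The minimal polynomial is
  m_A(x) = Π_λ (x − λ)^{k_λ}
where k_λ is the size of the *largest* Jordan block for λ (equivalently, the smallest k with (A − λI)^k v = 0 for every generalised eigenvector v of λ).

  λ = -4: largest Jordan block has size 2, contributing (x + 4)^2

So m_A(x) = (x + 4)^2 = x^2 + 8*x + 16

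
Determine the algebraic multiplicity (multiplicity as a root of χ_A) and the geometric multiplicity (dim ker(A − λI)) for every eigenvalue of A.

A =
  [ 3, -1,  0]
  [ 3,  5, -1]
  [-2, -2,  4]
λ = 4: alg = 3, geom = 1

Step 1 — factor the characteristic polynomial to read off the algebraic multiplicities:
  χ_A(x) = (x - 4)^3

Step 2 — compute geometric multiplicities via the rank-nullity identity g(λ) = n − rank(A − λI):
  rank(A − (4)·I) = 2, so dim ker(A − (4)·I) = n − 2 = 1

Summary:
  λ = 4: algebraic multiplicity = 3, geometric multiplicity = 1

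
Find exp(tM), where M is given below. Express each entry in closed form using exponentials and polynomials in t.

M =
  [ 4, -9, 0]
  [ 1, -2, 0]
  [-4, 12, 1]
e^{tM} =
  [3*t*exp(t) + exp(t), -9*t*exp(t), 0]
  [t*exp(t), -3*t*exp(t) + exp(t), 0]
  [-4*t*exp(t), 12*t*exp(t), exp(t)]

Strategy: write M = P · J · P⁻¹ where J is a Jordan canonical form, so e^{tM} = P · e^{tJ} · P⁻¹, and e^{tJ} can be computed block-by-block.

M has Jordan form
J =
  [1, 1, 0]
  [0, 1, 0]
  [0, 0, 1]
(up to reordering of blocks).

Per-block formulas:
  For a 2×2 Jordan block J_2(1): exp(t · J_2(1)) = e^(1t)·(I + t·N), where N is the 2×2 nilpotent shift.
  For a 1×1 block at λ = 1: exp(t · [1]) = [e^(1t)].

After assembling e^{tJ} and conjugating by P, we get:

e^{tM} =
  [3*t*exp(t) + exp(t), -9*t*exp(t), 0]
  [t*exp(t), -3*t*exp(t) + exp(t), 0]
  [-4*t*exp(t), 12*t*exp(t), exp(t)]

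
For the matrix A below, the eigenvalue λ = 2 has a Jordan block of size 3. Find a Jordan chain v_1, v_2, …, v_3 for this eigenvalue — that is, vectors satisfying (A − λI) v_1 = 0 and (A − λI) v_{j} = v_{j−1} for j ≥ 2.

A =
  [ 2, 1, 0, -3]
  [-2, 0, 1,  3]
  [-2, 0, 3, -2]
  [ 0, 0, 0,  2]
A Jordan chain for λ = 2 of length 3:
v_1 = (1, 0, 2, 0)ᵀ
v_2 = (-3, 1, -4, 0)ᵀ
v_3 = (1, 0, 0, 1)ᵀ

Let N = A − (2)·I. We want v_3 with N^3 v_3 = 0 but N^2 v_3 ≠ 0; then v_{j-1} := N · v_j for j = 3, …, 2.

Pick v_3 = (1, 0, 0, 1)ᵀ.
Then v_2 = N · v_3 = (-3, 1, -4, 0)ᵀ.
Then v_1 = N · v_2 = (1, 0, 2, 0)ᵀ.

Sanity check: (A − (2)·I) v_1 = (0, 0, 0, 0)ᵀ = 0. ✓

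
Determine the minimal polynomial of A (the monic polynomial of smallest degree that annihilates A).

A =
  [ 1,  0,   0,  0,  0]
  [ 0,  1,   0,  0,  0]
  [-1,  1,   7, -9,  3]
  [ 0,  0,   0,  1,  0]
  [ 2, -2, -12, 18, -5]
x^2 - 2*x + 1

The characteristic polynomial is χ_A(x) = (x - 1)^5, so the eigenvalues are known. The minimal polynomial is
  m_A(x) = Π_λ (x − λ)^{k_λ}
where k_λ is the size of the *largest* Jordan block for λ (equivalently, the smallest k with (A − λI)^k v = 0 for every generalised eigenvector v of λ).

  λ = 1: largest Jordan block has size 2, contributing (x − 1)^2

So m_A(x) = (x - 1)^2 = x^2 - 2*x + 1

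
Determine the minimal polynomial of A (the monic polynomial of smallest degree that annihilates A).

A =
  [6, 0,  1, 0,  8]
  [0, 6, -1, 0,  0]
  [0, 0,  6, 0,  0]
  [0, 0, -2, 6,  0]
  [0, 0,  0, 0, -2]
x^3 - 10*x^2 + 12*x + 72

The characteristic polynomial is χ_A(x) = (x - 6)^4*(x + 2), so the eigenvalues are known. The minimal polynomial is
  m_A(x) = Π_λ (x − λ)^{k_λ}
where k_λ is the size of the *largest* Jordan block for λ (equivalently, the smallest k with (A − λI)^k v = 0 for every generalised eigenvector v of λ).

  λ = -2: largest Jordan block has size 1, contributing (x + 2)
  λ = 6: largest Jordan block has size 2, contributing (x − 6)^2

So m_A(x) = (x - 6)^2*(x + 2) = x^3 - 10*x^2 + 12*x + 72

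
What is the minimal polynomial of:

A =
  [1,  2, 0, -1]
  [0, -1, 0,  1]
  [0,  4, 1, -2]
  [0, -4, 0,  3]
x^2 - 2*x + 1

The characteristic polynomial is χ_A(x) = (x - 1)^4, so the eigenvalues are known. The minimal polynomial is
  m_A(x) = Π_λ (x − λ)^{k_λ}
where k_λ is the size of the *largest* Jordan block for λ (equivalently, the smallest k with (A − λI)^k v = 0 for every generalised eigenvector v of λ).

  λ = 1: largest Jordan block has size 2, contributing (x − 1)^2

So m_A(x) = (x - 1)^2 = x^2 - 2*x + 1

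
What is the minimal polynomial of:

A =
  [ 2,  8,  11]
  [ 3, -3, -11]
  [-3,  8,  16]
x^2 - 10*x + 25

The characteristic polynomial is χ_A(x) = (x - 5)^3, so the eigenvalues are known. The minimal polynomial is
  m_A(x) = Π_λ (x − λ)^{k_λ}
where k_λ is the size of the *largest* Jordan block for λ (equivalently, the smallest k with (A − λI)^k v = 0 for every generalised eigenvector v of λ).

  λ = 5: largest Jordan block has size 2, contributing (x − 5)^2

So m_A(x) = (x - 5)^2 = x^2 - 10*x + 25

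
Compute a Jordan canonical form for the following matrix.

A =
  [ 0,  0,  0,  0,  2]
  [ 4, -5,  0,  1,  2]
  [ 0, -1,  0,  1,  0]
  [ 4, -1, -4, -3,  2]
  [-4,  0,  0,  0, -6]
J_1(-4) ⊕ J_1(-4) ⊕ J_2(-2) ⊕ J_1(-2)

The characteristic polynomial is
  det(x·I − A) = x^5 + 14*x^4 + 76*x^3 + 200*x^2 + 256*x + 128 = (x + 2)^3*(x + 4)^2

Eigenvalues and multiplicities (the geometric multiplicity of λ is n − rank(A − λI), which equals the number of Jordan blocks for λ):
  λ = -4: algebraic multiplicity = 2, geometric multiplicity = 2
  λ = -2: algebraic multiplicity = 3, geometric multiplicity = 2

Determining the block sizes for each eigenvalue:
  λ = -4: gm = am = 2, so every block has size 1 → block sizes [1, 1]
  λ = -2: 2 blocks summing to 3 forces exactly one block of size 2 and the rest size 1 → block sizes [2, 1]

Assembling the blocks gives a Jordan form
J =
  [-4,  0,  0,  0,  0]
  [ 0, -4,  0,  0,  0]
  [ 0,  0, -2,  1,  0]
  [ 0,  0,  0, -2,  0]
  [ 0,  0,  0,  0, -2]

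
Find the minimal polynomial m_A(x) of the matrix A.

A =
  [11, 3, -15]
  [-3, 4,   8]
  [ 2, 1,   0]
x^3 - 15*x^2 + 75*x - 125

The characteristic polynomial is χ_A(x) = (x - 5)^3, so the eigenvalues are known. The minimal polynomial is
  m_A(x) = Π_λ (x − λ)^{k_λ}
where k_λ is the size of the *largest* Jordan block for λ (equivalently, the smallest k with (A − λI)^k v = 0 for every generalised eigenvector v of λ).

  λ = 5: largest Jordan block has size 3, contributing (x − 5)^3

So m_A(x) = (x - 5)^3 = x^3 - 15*x^2 + 75*x - 125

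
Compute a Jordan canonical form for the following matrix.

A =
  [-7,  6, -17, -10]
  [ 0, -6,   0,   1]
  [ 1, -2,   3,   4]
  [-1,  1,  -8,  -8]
J_2(-5) ⊕ J_2(-4)

The characteristic polynomial is
  det(x·I − A) = x^4 + 18*x^3 + 121*x^2 + 360*x + 400 = (x + 4)^2*(x + 5)^2

Eigenvalues and multiplicities (the geometric multiplicity of λ is n − rank(A − λI), which equals the number of Jordan blocks for λ):
  λ = -5: algebraic multiplicity = 2, geometric multiplicity = 1
  λ = -4: algebraic multiplicity = 2, geometric multiplicity = 1

Determining the block sizes for each eigenvalue:
  λ = -5: one block (gm = 1), so the single block has size am = 2 → block sizes [2]
  λ = -4: one block (gm = 1), so the single block has size am = 2 → block sizes [2]

Assembling the blocks gives a Jordan form
J =
  [-5,  1,  0,  0]
  [ 0, -5,  0,  0]
  [ 0,  0, -4,  1]
  [ 0,  0,  0, -4]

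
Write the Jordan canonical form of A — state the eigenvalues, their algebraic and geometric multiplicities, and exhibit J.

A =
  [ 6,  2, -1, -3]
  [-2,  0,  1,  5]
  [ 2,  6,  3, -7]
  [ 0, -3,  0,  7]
J_3(4) ⊕ J_1(4)

The characteristic polynomial is
  det(x·I − A) = x^4 - 16*x^3 + 96*x^2 - 256*x + 256 = (x - 4)^4

Eigenvalues and multiplicities (the geometric multiplicity of λ is n − rank(A − λI), which equals the number of Jordan blocks for λ):
  λ = 4: algebraic multiplicity = 4, geometric multiplicity = 2

Determining the block sizes for each eigenvalue:
  λ = 4: with am = 4 and gm = 2, the partition is not yet determined (e.g. several partitions of 4 into 2 parts exist). Let N = A − (4)·I. Computing rank(N^1) = 2, rank(N^2) = 1, rank(N^3) = 0; the number of blocks of size ≥ j is rank(N^{j−1}) − rank(N^j), giving [2, 1, 1]. So we have 1 block(s) of size 3, 1 block(s) of size 1 → block sizes [3, 1]

Assembling the blocks gives a Jordan form
J =
  [4, 1, 0, 0]
  [0, 4, 1, 0]
  [0, 0, 4, 0]
  [0, 0, 0, 4]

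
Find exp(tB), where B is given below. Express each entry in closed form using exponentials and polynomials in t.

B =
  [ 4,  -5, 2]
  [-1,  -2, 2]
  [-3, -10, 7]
e^{tB} =
  [t*exp(3*t) + exp(3*t), -5*t*exp(3*t), 2*t*exp(3*t)]
  [-t^2*exp(3*t) - t*exp(3*t), 5*t^2*exp(3*t) - 5*t*exp(3*t) + exp(3*t), -2*t^2*exp(3*t) + 2*t*exp(3*t)]
  [-5*t^2*exp(3*t)/2 - 3*t*exp(3*t), 25*t^2*exp(3*t)/2 - 10*t*exp(3*t), -5*t^2*exp(3*t) + 4*t*exp(3*t) + exp(3*t)]

Strategy: write B = P · J · P⁻¹ where J is a Jordan canonical form, so e^{tB} = P · e^{tJ} · P⁻¹, and e^{tJ} can be computed block-by-block.

B has Jordan form
J =
  [3, 1, 0]
  [0, 3, 1]
  [0, 0, 3]
(up to reordering of blocks).

Per-block formulas:
  For a 3×3 Jordan block J_3(3): exp(t · J_3(3)) = e^(3t)·(I + t·N + (t^2/2)·N^2), where N is the 3×3 nilpotent shift.

After assembling e^{tJ} and conjugating by P, we get:

e^{tB} =
  [t*exp(3*t) + exp(3*t), -5*t*exp(3*t), 2*t*exp(3*t)]
  [-t^2*exp(3*t) - t*exp(3*t), 5*t^2*exp(3*t) - 5*t*exp(3*t) + exp(3*t), -2*t^2*exp(3*t) + 2*t*exp(3*t)]
  [-5*t^2*exp(3*t)/2 - 3*t*exp(3*t), 25*t^2*exp(3*t)/2 - 10*t*exp(3*t), -5*t^2*exp(3*t) + 4*t*exp(3*t) + exp(3*t)]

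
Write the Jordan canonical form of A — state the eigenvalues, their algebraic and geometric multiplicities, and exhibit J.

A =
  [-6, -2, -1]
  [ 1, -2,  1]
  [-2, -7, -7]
J_3(-5)

The characteristic polynomial is
  det(x·I − A) = x^3 + 15*x^2 + 75*x + 125 = (x + 5)^3

Eigenvalues and multiplicities (the geometric multiplicity of λ is n − rank(A − λI), which equals the number of Jordan blocks for λ):
  λ = -5: algebraic multiplicity = 3, geometric multiplicity = 1

Determining the block sizes for each eigenvalue:
  λ = -5: one block (gm = 1), so the single block has size am = 3 → block sizes [3]

Assembling the blocks gives a Jordan form
J =
  [-5,  1,  0]
  [ 0, -5,  1]
  [ 0,  0, -5]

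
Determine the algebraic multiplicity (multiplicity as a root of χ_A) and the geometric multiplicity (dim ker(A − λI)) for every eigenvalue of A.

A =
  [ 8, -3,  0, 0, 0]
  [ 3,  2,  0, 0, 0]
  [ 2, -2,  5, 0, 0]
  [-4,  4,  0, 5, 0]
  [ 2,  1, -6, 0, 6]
λ = 5: alg = 4, geom = 3; λ = 6: alg = 1, geom = 1

Step 1 — factor the characteristic polynomial to read off the algebraic multiplicities:
  χ_A(x) = (x - 6)*(x - 5)^4

Step 2 — compute geometric multiplicities via the rank-nullity identity g(λ) = n − rank(A − λI):
  rank(A − (5)·I) = 2, so dim ker(A − (5)·I) = n − 2 = 3
  rank(A − (6)·I) = 4, so dim ker(A − (6)·I) = n − 4 = 1

Summary:
  λ = 5: algebraic multiplicity = 4, geometric multiplicity = 3
  λ = 6: algebraic multiplicity = 1, geometric multiplicity = 1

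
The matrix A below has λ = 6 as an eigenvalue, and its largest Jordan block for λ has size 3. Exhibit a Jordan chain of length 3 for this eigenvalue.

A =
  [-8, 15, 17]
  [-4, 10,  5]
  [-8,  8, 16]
A Jordan chain for λ = 6 of length 3:
v_1 = (-14, -4, -8)ᵀ
v_2 = (15, 4, 8)ᵀ
v_3 = (0, 1, 0)ᵀ

Let N = A − (6)·I. We want v_3 with N^3 v_3 = 0 but N^2 v_3 ≠ 0; then v_{j-1} := N · v_j for j = 3, …, 2.

Pick v_3 = (0, 1, 0)ᵀ.
Then v_2 = N · v_3 = (15, 4, 8)ᵀ.
Then v_1 = N · v_2 = (-14, -4, -8)ᵀ.

Sanity check: (A − (6)·I) v_1 = (0, 0, 0)ᵀ = 0. ✓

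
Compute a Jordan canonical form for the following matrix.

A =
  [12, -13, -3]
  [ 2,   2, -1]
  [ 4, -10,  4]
J_3(6)

The characteristic polynomial is
  det(x·I − A) = x^3 - 18*x^2 + 108*x - 216 = (x - 6)^3

Eigenvalues and multiplicities (the geometric multiplicity of λ is n − rank(A − λI), which equals the number of Jordan blocks for λ):
  λ = 6: algebraic multiplicity = 3, geometric multiplicity = 1

Determining the block sizes for each eigenvalue:
  λ = 6: one block (gm = 1), so the single block has size am = 3 → block sizes [3]

Assembling the blocks gives a Jordan form
J =
  [6, 1, 0]
  [0, 6, 1]
  [0, 0, 6]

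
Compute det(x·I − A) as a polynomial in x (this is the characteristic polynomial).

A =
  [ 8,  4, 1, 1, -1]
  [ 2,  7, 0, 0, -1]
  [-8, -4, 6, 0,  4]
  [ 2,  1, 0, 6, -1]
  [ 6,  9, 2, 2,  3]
x^5 - 30*x^4 + 360*x^3 - 2160*x^2 + 6480*x - 7776

Expanding det(x·I − A) (e.g. by cofactor expansion or by noting that A is similar to its Jordan form J, which has the same characteristic polynomial as A) gives
  χ_A(x) = x^5 - 30*x^4 + 360*x^3 - 2160*x^2 + 6480*x - 7776
which factors as (x - 6)^5. The eigenvalues (with algebraic multiplicities) are λ = 6 with multiplicity 5.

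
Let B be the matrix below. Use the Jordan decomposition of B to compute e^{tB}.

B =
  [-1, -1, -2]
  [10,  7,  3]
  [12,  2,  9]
e^{tB} =
  [t^2*exp(5*t) - 6*t*exp(5*t) + exp(5*t), -t*exp(5*t), t^2*exp(5*t)/2 - 2*t*exp(5*t)]
  [-2*t^2*exp(5*t) + 10*t*exp(5*t), 2*t*exp(5*t) + exp(5*t), -t^2*exp(5*t) + 3*t*exp(5*t)]
  [-2*t^2*exp(5*t) + 12*t*exp(5*t), 2*t*exp(5*t), -t^2*exp(5*t) + 4*t*exp(5*t) + exp(5*t)]

Strategy: write B = P · J · P⁻¹ where J is a Jordan canonical form, so e^{tB} = P · e^{tJ} · P⁻¹, and e^{tJ} can be computed block-by-block.

B has Jordan form
J =
  [5, 1, 0]
  [0, 5, 1]
  [0, 0, 5]
(up to reordering of blocks).

Per-block formulas:
  For a 3×3 Jordan block J_3(5): exp(t · J_3(5)) = e^(5t)·(I + t·N + (t^2/2)·N^2), where N is the 3×3 nilpotent shift.

After assembling e^{tJ} and conjugating by P, we get:

e^{tB} =
  [t^2*exp(5*t) - 6*t*exp(5*t) + exp(5*t), -t*exp(5*t), t^2*exp(5*t)/2 - 2*t*exp(5*t)]
  [-2*t^2*exp(5*t) + 10*t*exp(5*t), 2*t*exp(5*t) + exp(5*t), -t^2*exp(5*t) + 3*t*exp(5*t)]
  [-2*t^2*exp(5*t) + 12*t*exp(5*t), 2*t*exp(5*t), -t^2*exp(5*t) + 4*t*exp(5*t) + exp(5*t)]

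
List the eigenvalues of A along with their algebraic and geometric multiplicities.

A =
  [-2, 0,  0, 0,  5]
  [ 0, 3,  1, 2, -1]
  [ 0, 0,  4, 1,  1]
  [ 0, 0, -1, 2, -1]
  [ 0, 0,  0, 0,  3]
λ = -2: alg = 1, geom = 1; λ = 3: alg = 4, geom = 2

Step 1 — factor the characteristic polynomial to read off the algebraic multiplicities:
  χ_A(x) = (x - 3)^4*(x + 2)

Step 2 — compute geometric multiplicities via the rank-nullity identity g(λ) = n − rank(A − λI):
  rank(A − (-2)·I) = 4, so dim ker(A − (-2)·I) = n − 4 = 1
  rank(A − (3)·I) = 3, so dim ker(A − (3)·I) = n − 3 = 2

Summary:
  λ = -2: algebraic multiplicity = 1, geometric multiplicity = 1
  λ = 3: algebraic multiplicity = 4, geometric multiplicity = 2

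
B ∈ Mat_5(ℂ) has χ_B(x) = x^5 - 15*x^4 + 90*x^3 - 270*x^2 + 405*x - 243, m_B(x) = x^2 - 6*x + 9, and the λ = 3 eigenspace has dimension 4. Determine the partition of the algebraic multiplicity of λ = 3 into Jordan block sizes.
Block sizes for λ = 3: [2, 1, 1, 1]

Step 1 — from the characteristic polynomial, algebraic multiplicity of λ = 3 is 5. From dim ker(B − (3)·I) = 4, there are exactly 4 Jordan blocks for λ = 3.
Step 2 — from the minimal polynomial, the factor (x − 3)^2 tells us the largest block for λ = 3 has size 2.
Step 3 — with total size 5, 4 blocks, and largest block 2, the block sizes (in nonincreasing order) are [2, 1, 1, 1].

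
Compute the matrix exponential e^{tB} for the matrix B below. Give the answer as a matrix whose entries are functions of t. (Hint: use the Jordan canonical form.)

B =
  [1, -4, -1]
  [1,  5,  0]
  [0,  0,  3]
e^{tB} =
  [-2*t*exp(3*t) + exp(3*t), -4*t*exp(3*t), t^2*exp(3*t) - t*exp(3*t)]
  [t*exp(3*t), 2*t*exp(3*t) + exp(3*t), -t^2*exp(3*t)/2]
  [0, 0, exp(3*t)]

Strategy: write B = P · J · P⁻¹ where J is a Jordan canonical form, so e^{tB} = P · e^{tJ} · P⁻¹, and e^{tJ} can be computed block-by-block.

B has Jordan form
J =
  [3, 1, 0]
  [0, 3, 1]
  [0, 0, 3]
(up to reordering of blocks).

Per-block formulas:
  For a 3×3 Jordan block J_3(3): exp(t · J_3(3)) = e^(3t)·(I + t·N + (t^2/2)·N^2), where N is the 3×3 nilpotent shift.

After assembling e^{tJ} and conjugating by P, we get:

e^{tB} =
  [-2*t*exp(3*t) + exp(3*t), -4*t*exp(3*t), t^2*exp(3*t) - t*exp(3*t)]
  [t*exp(3*t), 2*t*exp(3*t) + exp(3*t), -t^2*exp(3*t)/2]
  [0, 0, exp(3*t)]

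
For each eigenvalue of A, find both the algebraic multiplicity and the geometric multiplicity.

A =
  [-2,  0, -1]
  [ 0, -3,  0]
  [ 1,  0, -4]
λ = -3: alg = 3, geom = 2

Step 1 — factor the characteristic polynomial to read off the algebraic multiplicities:
  χ_A(x) = (x + 3)^3

Step 2 — compute geometric multiplicities via the rank-nullity identity g(λ) = n − rank(A − λI):
  rank(A − (-3)·I) = 1, so dim ker(A − (-3)·I) = n − 1 = 2

Summary:
  λ = -3: algebraic multiplicity = 3, geometric multiplicity = 2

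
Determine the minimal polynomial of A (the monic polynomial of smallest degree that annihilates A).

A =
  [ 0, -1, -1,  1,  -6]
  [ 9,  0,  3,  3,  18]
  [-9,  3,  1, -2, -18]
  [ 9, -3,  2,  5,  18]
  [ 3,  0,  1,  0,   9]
x^3 - 9*x^2 + 27*x - 27

The characteristic polynomial is χ_A(x) = (x - 3)^5, so the eigenvalues are known. The minimal polynomial is
  m_A(x) = Π_λ (x − λ)^{k_λ}
where k_λ is the size of the *largest* Jordan block for λ (equivalently, the smallest k with (A − λI)^k v = 0 for every generalised eigenvector v of λ).

  λ = 3: largest Jordan block has size 3, contributing (x − 3)^3

So m_A(x) = (x - 3)^3 = x^3 - 9*x^2 + 27*x - 27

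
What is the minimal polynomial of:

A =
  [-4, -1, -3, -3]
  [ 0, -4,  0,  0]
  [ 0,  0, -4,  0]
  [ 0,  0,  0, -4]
x^2 + 8*x + 16

The characteristic polynomial is χ_A(x) = (x + 4)^4, so the eigenvalues are known. The minimal polynomial is
  m_A(x) = Π_λ (x − λ)^{k_λ}
where k_λ is the size of the *largest* Jordan block for λ (equivalently, the smallest k with (A − λI)^k v = 0 for every generalised eigenvector v of λ).

  λ = -4: largest Jordan block has size 2, contributing (x + 4)^2

So m_A(x) = (x + 4)^2 = x^2 + 8*x + 16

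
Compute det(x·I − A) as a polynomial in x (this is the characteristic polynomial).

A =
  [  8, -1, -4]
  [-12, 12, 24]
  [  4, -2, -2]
x^3 - 18*x^2 + 108*x - 216

Expanding det(x·I − A) (e.g. by cofactor expansion or by noting that A is similar to its Jordan form J, which has the same characteristic polynomial as A) gives
  χ_A(x) = x^3 - 18*x^2 + 108*x - 216
which factors as (x - 6)^3. The eigenvalues (with algebraic multiplicities) are λ = 6 with multiplicity 3.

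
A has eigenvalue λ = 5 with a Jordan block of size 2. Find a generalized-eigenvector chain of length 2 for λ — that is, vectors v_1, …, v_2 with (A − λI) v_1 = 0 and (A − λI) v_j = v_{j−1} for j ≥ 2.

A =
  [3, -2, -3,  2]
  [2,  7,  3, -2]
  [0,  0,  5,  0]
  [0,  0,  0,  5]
A Jordan chain for λ = 5 of length 2:
v_1 = (-2, 2, 0, 0)ᵀ
v_2 = (1, 0, 0, 0)ᵀ

Let N = A − (5)·I. We want v_2 with N^2 v_2 = 0 but N^1 v_2 ≠ 0; then v_{j-1} := N · v_j for j = 2, …, 2.

Pick v_2 = (1, 0, 0, 0)ᵀ.
Then v_1 = N · v_2 = (-2, 2, 0, 0)ᵀ.

Sanity check: (A − (5)·I) v_1 = (0, 0, 0, 0)ᵀ = 0. ✓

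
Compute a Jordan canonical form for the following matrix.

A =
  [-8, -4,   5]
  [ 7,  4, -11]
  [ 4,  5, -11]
J_3(-5)

The characteristic polynomial is
  det(x·I − A) = x^3 + 15*x^2 + 75*x + 125 = (x + 5)^3

Eigenvalues and multiplicities (the geometric multiplicity of λ is n − rank(A − λI), which equals the number of Jordan blocks for λ):
  λ = -5: algebraic multiplicity = 3, geometric multiplicity = 1

Determining the block sizes for each eigenvalue:
  λ = -5: one block (gm = 1), so the single block has size am = 3 → block sizes [3]

Assembling the blocks gives a Jordan form
J =
  [-5,  1,  0]
  [ 0, -5,  1]
  [ 0,  0, -5]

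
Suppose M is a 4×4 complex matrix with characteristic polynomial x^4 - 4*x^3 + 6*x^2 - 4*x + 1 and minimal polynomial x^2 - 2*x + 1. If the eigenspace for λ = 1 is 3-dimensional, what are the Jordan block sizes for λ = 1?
Block sizes for λ = 1: [2, 1, 1]

Step 1 — from the characteristic polynomial, algebraic multiplicity of λ = 1 is 4. From dim ker(M − (1)·I) = 3, there are exactly 3 Jordan blocks for λ = 1.
Step 2 — from the minimal polynomial, the factor (x − 1)^2 tells us the largest block for λ = 1 has size 2.
Step 3 — with total size 4, 3 blocks, and largest block 2, the block sizes (in nonincreasing order) are [2, 1, 1].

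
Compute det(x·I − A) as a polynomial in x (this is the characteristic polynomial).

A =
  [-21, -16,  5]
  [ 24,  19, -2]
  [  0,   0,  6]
x^3 - 4*x^2 - 27*x + 90

Expanding det(x·I − A) (e.g. by cofactor expansion or by noting that A is similar to its Jordan form J, which has the same characteristic polynomial as A) gives
  χ_A(x) = x^3 - 4*x^2 - 27*x + 90
which factors as (x - 6)*(x - 3)*(x + 5). The eigenvalues (with algebraic multiplicities) are λ = -5 with multiplicity 1, λ = 3 with multiplicity 1, λ = 6 with multiplicity 1.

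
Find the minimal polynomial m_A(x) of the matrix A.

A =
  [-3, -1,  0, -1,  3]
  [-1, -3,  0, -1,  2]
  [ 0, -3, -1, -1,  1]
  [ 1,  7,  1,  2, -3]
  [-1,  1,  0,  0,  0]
x^3 + 3*x^2 + 3*x + 1

The characteristic polynomial is χ_A(x) = (x + 1)^5, so the eigenvalues are known. The minimal polynomial is
  m_A(x) = Π_λ (x − λ)^{k_λ}
where k_λ is the size of the *largest* Jordan block for λ (equivalently, the smallest k with (A − λI)^k v = 0 for every generalised eigenvector v of λ).

  λ = -1: largest Jordan block has size 3, contributing (x + 1)^3

So m_A(x) = (x + 1)^3 = x^3 + 3*x^2 + 3*x + 1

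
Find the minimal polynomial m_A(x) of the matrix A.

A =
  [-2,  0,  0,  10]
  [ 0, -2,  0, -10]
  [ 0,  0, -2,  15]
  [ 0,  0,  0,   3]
x^2 - x - 6

The characteristic polynomial is χ_A(x) = (x - 3)*(x + 2)^3, so the eigenvalues are known. The minimal polynomial is
  m_A(x) = Π_λ (x − λ)^{k_λ}
where k_λ is the size of the *largest* Jordan block for λ (equivalently, the smallest k with (A − λI)^k v = 0 for every generalised eigenvector v of λ).

  λ = -2: largest Jordan block has size 1, contributing (x + 2)
  λ = 3: largest Jordan block has size 1, contributing (x − 3)

So m_A(x) = (x - 3)*(x + 2) = x^2 - x - 6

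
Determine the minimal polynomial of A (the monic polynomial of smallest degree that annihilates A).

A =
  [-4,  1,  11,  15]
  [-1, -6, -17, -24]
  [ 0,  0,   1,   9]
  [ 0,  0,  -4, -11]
x^2 + 10*x + 25

The characteristic polynomial is χ_A(x) = (x + 5)^4, so the eigenvalues are known. The minimal polynomial is
  m_A(x) = Π_λ (x − λ)^{k_λ}
where k_λ is the size of the *largest* Jordan block for λ (equivalently, the smallest k with (A − λI)^k v = 0 for every generalised eigenvector v of λ).

  λ = -5: largest Jordan block has size 2, contributing (x + 5)^2

So m_A(x) = (x + 5)^2 = x^2 + 10*x + 25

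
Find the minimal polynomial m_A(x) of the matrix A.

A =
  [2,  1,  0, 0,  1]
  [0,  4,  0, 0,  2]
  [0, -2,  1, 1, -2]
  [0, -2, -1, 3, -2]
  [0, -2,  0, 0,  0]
x^2 - 4*x + 4

The characteristic polynomial is χ_A(x) = (x - 2)^5, so the eigenvalues are known. The minimal polynomial is
  m_A(x) = Π_λ (x − λ)^{k_λ}
where k_λ is the size of the *largest* Jordan block for λ (equivalently, the smallest k with (A − λI)^k v = 0 for every generalised eigenvector v of λ).

  λ = 2: largest Jordan block has size 2, contributing (x − 2)^2

So m_A(x) = (x - 2)^2 = x^2 - 4*x + 4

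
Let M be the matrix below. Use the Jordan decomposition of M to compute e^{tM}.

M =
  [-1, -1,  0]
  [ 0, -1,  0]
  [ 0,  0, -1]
e^{tM} =
  [exp(-t), -t*exp(-t), 0]
  [0, exp(-t), 0]
  [0, 0, exp(-t)]

Strategy: write M = P · J · P⁻¹ where J is a Jordan canonical form, so e^{tM} = P · e^{tJ} · P⁻¹, and e^{tJ} can be computed block-by-block.

M has Jordan form
J =
  [-1,  1,  0]
  [ 0, -1,  0]
  [ 0,  0, -1]
(up to reordering of blocks).

Per-block formulas:
  For a 2×2 Jordan block J_2(-1): exp(t · J_2(-1)) = e^(-1t)·(I + t·N), where N is the 2×2 nilpotent shift.
  For a 1×1 block at λ = -1: exp(t · [-1]) = [e^(-1t)].

After assembling e^{tJ} and conjugating by P, we get:

e^{tM} =
  [exp(-t), -t*exp(-t), 0]
  [0, exp(-t), 0]
  [0, 0, exp(-t)]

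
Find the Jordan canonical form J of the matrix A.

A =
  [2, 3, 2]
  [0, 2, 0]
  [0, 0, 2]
J_2(2) ⊕ J_1(2)

The characteristic polynomial is
  det(x·I − A) = x^3 - 6*x^2 + 12*x - 8 = (x - 2)^3

Eigenvalues and multiplicities (the geometric multiplicity of λ is n − rank(A − λI), which equals the number of Jordan blocks for λ):
  λ = 2: algebraic multiplicity = 3, geometric multiplicity = 2

Determining the block sizes for each eigenvalue:
  λ = 2: 2 blocks summing to 3 forces exactly one block of size 2 and the rest size 1 → block sizes [2, 1]

Assembling the blocks gives a Jordan form
J =
  [2, 1, 0]
  [0, 2, 0]
  [0, 0, 2]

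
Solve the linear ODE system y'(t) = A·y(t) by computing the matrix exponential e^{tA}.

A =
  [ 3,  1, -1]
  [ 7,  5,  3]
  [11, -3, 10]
e^{tA} =
  [5*t^2*exp(6*t)/2 - 3*t*exp(6*t) + exp(6*t), -t^2*exp(6*t)/2 + t*exp(6*t), t^2*exp(6*t) - t*exp(6*t)]
  [5*t^2*exp(6*t)/2 + 7*t*exp(6*t), -t^2*exp(6*t)/2 - t*exp(6*t) + exp(6*t), t^2*exp(6*t) + 3*t*exp(6*t)]
  [-5*t^2*exp(6*t) + 11*t*exp(6*t), t^2*exp(6*t) - 3*t*exp(6*t), -2*t^2*exp(6*t) + 4*t*exp(6*t) + exp(6*t)]

Strategy: write A = P · J · P⁻¹ where J is a Jordan canonical form, so e^{tA} = P · e^{tJ} · P⁻¹, and e^{tJ} can be computed block-by-block.

A has Jordan form
J =
  [6, 1, 0]
  [0, 6, 1]
  [0, 0, 6]
(up to reordering of blocks).

Per-block formulas:
  For a 3×3 Jordan block J_3(6): exp(t · J_3(6)) = e^(6t)·(I + t·N + (t^2/2)·N^2), where N is the 3×3 nilpotent shift.

After assembling e^{tJ} and conjugating by P, we get:

e^{tA} =
  [5*t^2*exp(6*t)/2 - 3*t*exp(6*t) + exp(6*t), -t^2*exp(6*t)/2 + t*exp(6*t), t^2*exp(6*t) - t*exp(6*t)]
  [5*t^2*exp(6*t)/2 + 7*t*exp(6*t), -t^2*exp(6*t)/2 - t*exp(6*t) + exp(6*t), t^2*exp(6*t) + 3*t*exp(6*t)]
  [-5*t^2*exp(6*t) + 11*t*exp(6*t), t^2*exp(6*t) - 3*t*exp(6*t), -2*t^2*exp(6*t) + 4*t*exp(6*t) + exp(6*t)]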